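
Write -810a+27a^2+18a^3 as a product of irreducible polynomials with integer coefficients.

9a(2a+15)(a-6)

Pull out the common factor 9a, then factor the remaining trinomial.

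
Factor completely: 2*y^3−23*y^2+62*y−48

(2*y−3)*(y−2)*(y−8)

By the rational root theorem, y = 3/2 is a root, so (2*y−3) is a factor; dividing leaves y^2−10*y+16.
The remaining quadratic factors as (y−8)(y−2).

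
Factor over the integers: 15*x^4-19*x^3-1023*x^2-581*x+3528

By the rational root theorem, x = -7/3 is a root, so (3*x+7) divides it; the quotient is 5*x^3-18*x^2-299*x+504.
Continuing, x = 9 is a root, giving the factor (x-9) and quotient 5*x^2+27*x-56.
The remaining quadratic factors as (x+7)(5*x-8).

(3*x+7)*(5*x-8)*(x+7)*(x-9)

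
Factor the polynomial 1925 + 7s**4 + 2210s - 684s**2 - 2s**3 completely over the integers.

(7s + 5)(s + 11)(s - 5)(s - 7)

Testing divisors of the constant over divisors of the leading coefficient, s = 7 is a root, so (s - 7) is a factor; dividing leaves 7s**3 + 47s**2 - 355s - 275.
Continuing, s = -5/7 is a root, so (7s + 5) is a factor; dividing leaves s**2 + 6s - 55.
The remaining quadratic factors as (s - 5)(s + 11).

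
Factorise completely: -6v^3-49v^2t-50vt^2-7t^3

-(v+7t)(6v+t)(v+t)

Group: v(-6v^2-43vt-7t^2) + t(-6v^2-43vt-7t^2); both groups contain (-6v^2-43vt-7t^2), so (v+t) is a factor with cofactor -6v^2-43vt-7t^2.
The cofactor groups again: -6v^2-43vt-7t^2 = -v(6v+t) - 7t(6v+t); both groups contain (6v+t), giving -(v+7t)(6v+t).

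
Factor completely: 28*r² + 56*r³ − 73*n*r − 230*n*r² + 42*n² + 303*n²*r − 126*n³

Group: 7*n*(−18*n² + 33*n*r + 6*n − 14*r² − 7*r) − 4*r*(−18*n² + 33*n*r + 6*n − 14*r² − 7*r); both groups contain (−18*n² + 33*n*r + 6*n − 14*r² − 7*r), so (7*n − 4*r) is a factor with cofactor −18*n² + 33*n*r + 6*n − 14*r² − 7*r.
The cofactor groups again: −18*n² + 33*n*r + 6*n − 14*r² − 7*r = −6*n*(3*n − 2*r − 1) + 7*r*(3*n − 2*r − 1); both groups contain (3*n − 2*r − 1), giving −(6*n − 7*r)*(3*n − 2*r − 1).

−(3*n − 2*r − 1)*(6*n − 7*r)*(7*n − 4*r)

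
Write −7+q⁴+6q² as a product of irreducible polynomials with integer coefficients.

Substitute u = q² to get a quadratic in u, then factor.
q²+7 is irreducible over ℤ (always positive, so no real roots).
q²−1 is a difference of squares.

(q+1)(q−1)(q²+7)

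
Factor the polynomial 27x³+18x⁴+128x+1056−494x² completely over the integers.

(3x+4)(6x−11)(x+6)(x−4)

By the rational root theorem, x = −4/3 is a root, so (3x+4) divides it; the quotient is 6x³+x²−166x+264.
Then x = 4 is a root, so (x−4) is a factor; dividing leaves 6x²+25x−66.
The remaining quadratic factors as (x+6)(6x−11).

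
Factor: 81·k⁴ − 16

(3·k + 2)·(3·k − 2)·(9·k² + 4)

(3·k)⁴ − (2)⁴ = ((3·k)² − (2)²)((3·k)² + (2)²); the first factor splits again, the second (9·k² + 4) is irreducible.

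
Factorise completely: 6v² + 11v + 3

Need a pair with product 6·3 = 18 and sum 11: that's 2 and 9.
Split the middle term: 6v² + 2v + 9v + 3 = 2v(3v + 1) + 3(3v + 1).

(2v + 3)(3v + 1)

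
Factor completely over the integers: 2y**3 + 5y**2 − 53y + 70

By the rational root theorem, y = 2 is a root, giving the factor (y − 2) and quotient 2y**2 + 9y − 35.
The remaining quadratic factors as (2y − 5)(y + 7).

(2y − 5)(y + 7)(y − 2)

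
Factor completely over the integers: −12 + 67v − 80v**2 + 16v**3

(4v − 1)(4v − 3)(v − 4)

Among the possible rational roots, v = 3/4 is a root, so (4v − 3) divides it; the quotient is 4v**2 − 17v + 4.
The remaining quadratic factors as (4v − 1)(v − 4).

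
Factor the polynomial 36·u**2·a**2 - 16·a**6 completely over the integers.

Every term has a factor of 4·a**2; factoring it out leaves 9·u**2 - 4·a**4.
Recognize a difference of squares with the parts 3·u and 2·a**2.

4·a**2·(3·u - 2·a**2)·(3·u + 2·a**2)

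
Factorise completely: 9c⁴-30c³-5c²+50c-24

(3c+4)(3c-2)(c-1)(c-3)

By the rational root theorem, c = -4/3 is a root, so (3c+4) is a factor; dividing leaves 3c³-14c²+17c-6.
Next, c = 3 is a root, so (c-3) divides it; the quotient is 3c²-5c+2.
The remaining quadratic factors as (c-1)(3c-2).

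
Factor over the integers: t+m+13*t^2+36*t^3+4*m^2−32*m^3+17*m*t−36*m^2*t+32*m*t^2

Group: 8*m*(−4*m^2+m+4*t^2+t) + (9*t+1)*(−4*m^2+m+4*t^2+t); both groups contain (−4*m^2+m+4*t^2+t), so (8*m+9*t+1) is a factor with cofactor −4*m^2+m+4*t^2+t.
The cofactor groups again: −4*m^2+m+4*t^2+t = −m*(4*m−4*t−1) − t*(4*m−4*t−1); both groups contain (4*m−4*t−1), giving −(m+t)*(4*m−4*t−1).

−(4*m−4*t−1)*(8*m+9*t+1)*(m+t)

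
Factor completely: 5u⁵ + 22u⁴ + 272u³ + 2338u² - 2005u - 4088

Testing divisors of the constant over divisors of the leading coefficient, u = -7 is a root, so (u + 7) divides it; the quotient is 5u⁴ - 13u³ + 363u² - 203u - 584.
Continuing, u = 8/5 is a root, giving the factor (5u - 8) and quotient u³ - u² + 71u + 73.
Next, u = -1 is a root, so (u + 1) is a factor; dividing leaves u² - 2u + 73.
The quadratic u² - 2u + 73 has discriminant -288 < 0 and is irreducible over ℤ.

(5u - 8)(u + 1)(u + 7)(u² - 2u + 73)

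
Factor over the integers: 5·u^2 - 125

5·(u + 5)·(u - 5)

Factor out 5, leaving u^2 - 25, which is a difference of two squares.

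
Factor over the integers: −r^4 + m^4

(m + r)(m − r)(m^2 + r^2)

Write as (m^2)² − (r^2)², then factor m^2 − r^2 once more.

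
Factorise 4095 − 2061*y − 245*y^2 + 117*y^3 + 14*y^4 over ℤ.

(2*y + 13)*(7*y − 15)*(y + 7)*(y − 3)

Testing divisors of the constant over divisors of the leading coefficient, y = 3 is a root, so (y − 3) divides it; the quotient is 14*y^3 + 159*y^2 + 232*y − 1365.
Continuing, y = 15/7 is a root, so (7*y − 15) divides it; the quotient is 2*y^2 + 27*y + 91.
The remaining quadratic factors as (y + 7)(2*y + 13).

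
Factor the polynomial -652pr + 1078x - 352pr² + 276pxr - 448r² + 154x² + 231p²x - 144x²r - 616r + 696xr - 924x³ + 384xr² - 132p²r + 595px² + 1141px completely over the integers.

(7x - 4r)(11p - 12x + 14)(3p + 11x + 8r + 11)

Group: 11p(21px - 12pr + 77x² + 12xr + 77x - 32r² - 44r) + (-12x + 14)(21px - 12pr + 77x² + 12xr + 77x - 32r² - 44r); both groups contain (21px - 12pr + 77x² + 12xr + 77x - 32r² - 44r), so (11p - 12x + 14) is a factor with cofactor 21px - 12pr + 77x² + 12xr + 77x - 32r² - 44r.
The cofactor groups again: 21px - 12pr + 77x² + 12xr + 77x - 32r² - 44r = 3p(7x - 4r) + (11x + 8r + 11)(7x - 4r); both groups contain (7x - 4r), giving (3p + 11x + 8r + 11)(7x - 4r).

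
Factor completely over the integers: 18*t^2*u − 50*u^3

2*u*(3*t + 5*u)*(3*t − 5*u)

Pull out the common factor 2*u; 9*t^2 − 25*u^2 is a difference of squares.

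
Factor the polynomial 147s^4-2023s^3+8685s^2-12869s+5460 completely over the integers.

(3s-13)(7s-12)(7s-5)(s-7)

Among the possible rational roots, s = 5/7 is a root, giving the factor (7s-5) and quotient 21s^3-274s^2+1045s-1092.
Next, s = 7 is a root, so (s-7) divides it; the quotient is 21s^2-127s+156.
The remaining quadratic factors as (7s-12)(3s-13).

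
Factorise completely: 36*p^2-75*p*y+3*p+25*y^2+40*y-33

Group: 12*p*(3*p-5*y+3) + (-5*y-11)*(3*p-5*y+3); both groups contain (3*p-5*y+3).

(12*p-5*y-11)*(3*p-5*y+3)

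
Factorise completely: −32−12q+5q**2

Need a pair with product 5·(−32) = −160 and sum −12: that's 8 and −20.
Split the middle term: 5q**2+8q − 20q−32 = q(5q+8) − 4(5q+8).

(5q+8)(q−4)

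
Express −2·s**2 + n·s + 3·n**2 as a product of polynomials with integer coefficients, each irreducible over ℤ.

(3·n − 2·s)·(n + s)

Group: 3·n·(n + s) − 2·s·(n + s); both groups contain (n + s).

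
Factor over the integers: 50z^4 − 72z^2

2z^2(5z + 6)(5z − 6)

Factor out 2z^2, leaving 25z^2 − 36, which is a difference of two squares.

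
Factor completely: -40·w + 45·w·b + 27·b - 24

(5·w + 3)·(9·b - 8)

Group as (45·w·b - 40·w) + (27·b - 24) = 5·w·(9·b - 8) + 3·(9·b - 8).
Both groups share the factor (9·b - 8).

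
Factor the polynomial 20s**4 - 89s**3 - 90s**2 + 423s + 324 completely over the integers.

Trying the rational-root candidates, s = 4 is a root, so (s - 4) divides it; the quotient is 20s**3 - 9s**2 - 126s - 81.
Next, s = -3/4 is a root, so (4s + 3) divides it; the quotient is 5s**2 - 6s - 27.
The remaining quadratic factors as (5s + 9)(s - 3).

(4s + 3)(5s + 9)(s - 3)(s - 4)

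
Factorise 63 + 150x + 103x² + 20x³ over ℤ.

Trying the rational-root candidates, x = -3/4 is a root, so (4x + 3) is a factor; dividing leaves 5x² + 22x + 21.
The remaining quadratic factors as (x + 3)(5x + 7).

(4x + 3)(5x + 7)(x + 3)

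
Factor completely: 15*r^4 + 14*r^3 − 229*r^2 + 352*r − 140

(3*r − 2)*(5*r − 7)*(r + 5)*(r − 2)

Trying the rational-root candidates, r = 7/5 is a root, so (5*r − 7) divides it; the quotient is 3*r^3 + 7*r^2 − 36*r + 20.
Then r = 2 is a root, giving the factor (r − 2) and quotient 3*r^2 + 13*r − 10.
The remaining quadratic factors as (r + 5)(3*r − 2).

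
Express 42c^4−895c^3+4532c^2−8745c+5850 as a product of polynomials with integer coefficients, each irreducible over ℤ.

(6c−13)(7c−15)(c−15)(c−2)

Testing divisors of the constant over divisors of the leading coefficient, c = 13/6 is a root, so (6c−13) is a factor; dividing leaves 7c^3−134c^2+465c−450.
Continuing, c = 2 is a root, so (c−2) is a factor; dividing leaves 7c^2−120c+225.
The remaining quadratic factors as (7c−15)(c−15).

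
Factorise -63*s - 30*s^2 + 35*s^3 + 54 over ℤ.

Group as (35*s^3 - 63*s) + (-30*s^2 + 54) = 7*s*(5*s^2 - 9) - 6*(5*s^2 - 9).
Both groups share the factor (5*s^2 - 9).

(7*s - 6)*(5*s^2 - 9)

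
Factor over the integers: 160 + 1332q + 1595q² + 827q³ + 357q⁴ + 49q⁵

Among the possible rational roots, q = -1/7 is a root, so (7q + 1) divides it; the quotient is 7q⁴ + 50q³ + 111q² + 212q + 160.
Continuing, q = -5 is a root, giving the factor (q + 5) and quotient 7q³ + 15q² + 36q + 32.
Then q = -8/7 is a root, giving the factor (7q + 8) and quotient q² + q + 4.
The quadratic q² + q + 4 has discriminant -15 < 0 and is irreducible over ℤ.

(7q + 1)(7q + 8)(q + 5)(q² + q + 4)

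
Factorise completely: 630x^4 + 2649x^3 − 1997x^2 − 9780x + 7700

Trying the rational-root candidates, x = 5/6 is a root, so (6x − 5) divides it; the quotient is 105x^3 + 529x^2 + 108x − 1540.
Next, x = −14/5 is a root, giving the factor (5x + 14) and quotient 21x^2 + 47x − 110.
The remaining quadratic factors as (7x − 10)(3x + 11).

(3x + 11)(5x + 14)(6x − 5)(7x − 10)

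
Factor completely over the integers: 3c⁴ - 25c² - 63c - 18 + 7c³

Among the possible rational roots, c = 3 is a root, so (c - 3) divides it; the quotient is 3c³ + 16c² + 23c + 6.
Next, c = -1/3 is a root, so (3c + 1) divides it; the quotient is c² + 5c + 6.
The remaining quadratic factors as (c + 3)(c + 2).

(3c + 1)(c + 2)(c + 3)(c - 3)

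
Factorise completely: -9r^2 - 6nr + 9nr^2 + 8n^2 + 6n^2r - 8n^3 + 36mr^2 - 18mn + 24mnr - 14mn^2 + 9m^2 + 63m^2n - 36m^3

-(3m - 2n + 3r)(3m - 4n - 3r)(4m + n - 1)

Group: 3m(-12m^2 + 5mn - 12mr + 3m + 2n^2 - 3nr - 2n + 3r) + (-4n - 3r)(-12m^2 + 5mn - 12mr + 3m + 2n^2 - 3nr - 2n + 3r); both groups contain (-12m^2 + 5mn - 12mr + 3m + 2n^2 - 3nr - 2n + 3r), so (3m - 4n - 3r) is a factor with cofactor -12m^2 + 5mn - 12mr + 3m + 2n^2 - 3nr - 2n + 3r.
The cofactor groups again: -12m^2 + 5mn - 12mr + 3m + 2n^2 - 3nr - 2n + 3r = -4m(3m - 2n + 3r) + (-n + 1)(3m - 2n + 3r); both groups contain (3m - 2n + 3r), giving -(4m + n - 1)(3m - 2n + 3r).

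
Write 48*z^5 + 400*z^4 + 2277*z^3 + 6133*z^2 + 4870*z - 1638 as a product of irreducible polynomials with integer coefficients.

By the rational root theorem, z = 1/4 is a root, so (4*z - 1) divides it; the quotient is 12*z^4 + 103*z^3 + 595*z^2 + 1682*z + 1638.
Continuing, z = -9/4 is a root, giving the factor (4*z + 9) and quotient 3*z^3 + 19*z^2 + 106*z + 182.
Next, z = -7/3 is a root, so (3*z + 7) divides it; the quotient is z^2 + 4*z + 26.
The quadratic z^2 + 4*z + 26 has discriminant -88 < 0 and is irreducible over ℤ.

(3*z + 7)*(4*z + 9)*(4*z - 1)*(z^2 + 4*z + 26)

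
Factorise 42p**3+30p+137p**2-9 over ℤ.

(6p-1)(7p+3)(p+3)

Trying the rational-root candidates, p = -3/7 is a root, so (7p+3) divides it; the quotient is 6p**2+17p-3.
The remaining quadratic factors as (p+3)(6p-1).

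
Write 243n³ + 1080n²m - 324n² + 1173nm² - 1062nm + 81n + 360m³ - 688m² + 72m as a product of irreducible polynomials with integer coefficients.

(9n + 5m - 9)(9n + 8m)(3n + 9m - 1)

Group: 9n(27n² + 96nm - 36n + 45m² - 86m + 9) + 8m(27n² + 96nm - 36n + 45m² - 86m + 9); both groups contain (27n² + 96nm - 36n + 45m² - 86m + 9), so (9n + 8m) is a factor with cofactor 27n² + 96nm - 36n + 45m² - 86m + 9.
The cofactor groups again: 27n² + 96nm - 36n + 45m² - 86m + 9 = 3n(9n + 5m - 9) + (9m - 1)(9n + 5m - 9); both groups contain (9n + 5m - 9), giving (3n + 9m - 1)(9n + 5m - 9).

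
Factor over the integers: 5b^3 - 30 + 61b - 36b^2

Testing divisors of the constant over divisors of the leading coefficient, b = 6/5 is a root, so (5b - 6) is a factor; dividing leaves b^2 - 6b + 5.
The remaining quadratic factors as (b - 5)(b - 1).

(5b - 6)(b - 1)(b - 5)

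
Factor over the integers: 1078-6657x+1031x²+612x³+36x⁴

(2x+11)(3x-7)(6x-1)(x+14)

Trying the rational-root candidates, x = 7/3 is a root, giving the factor (3x-7) and quotient 12x³+232x²+885x-154.
Then x = -11/2 is a root, so (2x+11) is a factor; dividing leaves 6x²+83x-14.
The remaining quadratic factors as (x+14)(6x-1).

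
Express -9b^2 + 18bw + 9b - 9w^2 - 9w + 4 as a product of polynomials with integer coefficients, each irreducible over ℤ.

Group: -3b(3b - 3w + 1) + (3w + 4)(3b - 3w + 1); both groups contain (3b - 3w + 1).

-(3b - 3w + 1)(3b - 3w - 4)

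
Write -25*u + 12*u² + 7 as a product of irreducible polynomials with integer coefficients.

Need a pair with product 12·7 = 84 and sum -25: that's -4 and -21.
Split the middle term: 12*u² - 4*u - 21*u + 7 = 4*u*(3*u - 1) - 7*(3*u - 1).

(3*u - 1)*(4*u - 7)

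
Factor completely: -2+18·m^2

2·(3·m+1)·(3·m-1)

Every term has a factor of 2. Then 9·m^2-1 = (3·m)² − (1)².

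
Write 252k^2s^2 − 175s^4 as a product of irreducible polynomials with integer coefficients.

Factor out 7s^2, leaving 36k^2 − 25s^2, which is a difference of two squares.

7s^2(6k + 5s)(6k − 5s)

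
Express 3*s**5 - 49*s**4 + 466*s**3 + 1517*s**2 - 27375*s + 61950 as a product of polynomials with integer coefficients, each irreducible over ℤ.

Among the possible rational roots, s = -7 is a root, so (s + 7) divides it; the quotient is 3*s**4 - 70*s**3 + 956*s**2 - 5175*s + 8850.
Continuing, s = 10/3 is a root, so (3*s - 10) is a factor; dividing leaves s**3 - 20*s**2 + 252*s - 885.
Continuing, s = 5 is a root, so (s - 5) is a factor; dividing leaves s**2 - 15*s + 177.
The quadratic s**2 - 15*s + 177 has discriminant -483 < 0 and is irreducible over ℤ.

(3*s - 10)*(s + 7)*(s - 5)*(s**2 - 15*s + 177)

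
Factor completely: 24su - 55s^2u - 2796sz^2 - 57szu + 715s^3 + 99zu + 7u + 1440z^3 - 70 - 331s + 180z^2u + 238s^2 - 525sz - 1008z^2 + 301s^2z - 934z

Group: 13s(55s^2 + 57sz - 24s - 180z^2 - 99z - 7) + (-8z - u + 10)(55s^2 + 57sz - 24s - 180z^2 - 99z - 7); both groups contain (55s^2 + 57sz - 24s - 180z^2 - 99z - 7), so (13s - 8z - u + 10) is a factor with cofactor 55s^2 + 57sz - 24s - 180z^2 - 99z - 7.
The cofactor groups again: 55s^2 + 57sz - 24s - 180z^2 - 99z - 7 = 11s(5s + 12z + 1) + (-15z - 7)(5s + 12z + 1); both groups contain (5s + 12z + 1), giving (11s - 15z - 7)(5s + 12z + 1).

(11s - 15z - 7)(13s - 8z - u + 10)(5s + 12z + 1)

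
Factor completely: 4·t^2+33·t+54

(4·t+9)·(t+6)

Need a pair with product 4·54 = 216 and sum 33: that's 24 and 9.
Split the middle term: 4·t^2+24·t + 9·t+54 = 4·t·(t+6) + 9·(t+6).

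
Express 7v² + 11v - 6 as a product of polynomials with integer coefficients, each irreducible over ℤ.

(7v - 3)(v + 2)

Need a pair with product 7·(-6) = -42 and sum 11: that's 14 and -3.
Split the middle term: 7v² + 14v - 3v - 6 = 7v(v + 2) - 3(v + 2).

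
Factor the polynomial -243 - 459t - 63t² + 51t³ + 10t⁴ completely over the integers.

Trying the rational-root candidates, t = -9/2 is a root, giving the factor (2t + 9) and quotient 5t³ + 3t² - 45t - 27.
Then t = 3 is a root, so (t - 3) divides it; the quotient is 5t² + 18t + 9.
The remaining quadratic factors as (5t + 3)(t + 3).

(2t + 9)(5t + 3)(t + 3)(t - 3)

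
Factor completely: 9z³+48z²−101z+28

(3z−1)(3z−4)(z+7)

By the rational root theorem, z = 4/3 is a root, so (3z−4) divides it; the quotient is 3z²+20z−7.
The remaining quadratic factors as (3z−1)(z+7).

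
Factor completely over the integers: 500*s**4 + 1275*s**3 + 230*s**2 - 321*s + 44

(4*s - 1)*(5*s + 11)*(5*s + 4)*(5*s - 1)

Among the possible rational roots, s = 1/4 is a root, so (4*s - 1) divides it; the quotient is 125*s**3 + 350*s**2 + 145*s - 44.
Next, s = -4/5 is a root, giving the factor (5*s + 4) and quotient 25*s**2 + 50*s - 11.
The remaining quadratic factors as (5*s + 11)(5*s - 1).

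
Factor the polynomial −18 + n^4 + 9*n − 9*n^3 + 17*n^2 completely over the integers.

Trying the rational-root candidates, n = 3 is a root, so (n − 3) divides it; the quotient is n^3 − 6*n^2 − n + 6.
Next, n = 6 is a root, so (n − 6) divides it; the quotient is n^2 − 1.
The remaining quadratic factors as (n + 1)(n − 1).

(n + 1)*(n − 1)*(n − 3)*(n − 6)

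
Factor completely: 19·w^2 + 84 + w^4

(w^2 + 12)·(w^2 + 7)

Substitute u = w^2 to get a quadratic in u, then factor.
w^2 + 7 is irreducible over ℤ (always positive, so no real roots).
w^2 + 12 is irreducible over ℤ (always positive, so no real roots).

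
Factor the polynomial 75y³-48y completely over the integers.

Every term has a factor of 3y. Then 25y²-16 = (5y)² − (4)².

3y(5y+4)(5y-4)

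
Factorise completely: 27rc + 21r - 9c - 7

(3r - 1)(9c + 7)

Group as (27rc + 21r) + (-9c - 7) = 3r(9c + 7) - (9c + 7).
Both groups share the factor (9c + 7).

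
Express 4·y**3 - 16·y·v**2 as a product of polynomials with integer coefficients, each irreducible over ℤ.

4·y·(y - 2·v)·(y + 2·v)

Factor out 4·y, leaving y**2 - 4·v**2, which is a difference of two squares.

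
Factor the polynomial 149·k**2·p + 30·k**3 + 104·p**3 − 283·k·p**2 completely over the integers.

(15·k − 8·p)·(2·k + 13·p)·(k − p)

Group: 15·k·(2·k**2 + 11·k·p − 13·p**2) − 8·p·(2·k**2 + 11·k·p − 13·p**2); both groups contain (2·k**2 + 11·k·p − 13·p**2), so (15·k − 8·p) is a factor with cofactor 2·k**2 + 11·k·p − 13·p**2.
The cofactor groups again: 2·k**2 + 11·k·p − 13·p**2 = 2·k·(k − p) + 13·p·(k − p); both groups contain (k − p), giving (2·k + 13·p)·(k − p).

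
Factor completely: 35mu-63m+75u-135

Group as (35mu-63m) + (75u-135) = 7m(5u-9) + 15(5u-9).
Both groups share the factor (5u-9).

(5u-9)(7m+15)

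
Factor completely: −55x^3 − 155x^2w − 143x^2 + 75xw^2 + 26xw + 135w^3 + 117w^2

Group: 5x(−11x^2 + 2xw + 9w^2) + (15w + 13)(−11x^2 + 2xw + 9w^2); both groups contain (−11x^2 + 2xw + 9w^2), so (5x + 15w + 13) is a factor with cofactor −11x^2 + 2xw + 9w^2.
The cofactor groups again: −11x^2 + 2xw + 9w^2 = −11x(x − w) − 9w(x − w); both groups contain (x − w), giving −(11x + 9w)(x − w).

−(x − w)(5x + 15w + 13)(11x + 9w)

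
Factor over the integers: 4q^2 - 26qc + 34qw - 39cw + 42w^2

Group: 2q(2q - 13c + 14w) + 3w(2q - 13c + 14w); both groups contain (2q - 13c + 14w).

(2q - 13c + 14w)(2q + 3w)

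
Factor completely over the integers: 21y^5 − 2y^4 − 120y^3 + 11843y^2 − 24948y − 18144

Testing divisors of the constant over divisors of the leading coefficient, y = −9 is a root, so (y + 9) divides it; the quotient is 21y^4 − 191y^3 + 1599y^2 − 2548y − 2016.
Continuing, y = −4/7 is a root, so (7y + 4) is a factor; dividing leaves 3y^3 − 29y^2 + 245y − 504.
Continuing, y = 8/3 is a root, so (3y − 8) is a factor; dividing leaves y^2 − 7y + 63.
The quadratic y^2 − 7y + 63 has discriminant −203 < 0 and is irreducible over ℤ.

(3y − 8)(7y + 4)(y + 9)(y^2 − 7y + 63)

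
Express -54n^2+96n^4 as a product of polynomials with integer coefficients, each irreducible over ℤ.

Factor out 6n^2, leaving 16n^2-9, which is a difference of two squares.

6n^2(4n+3)(4n-3)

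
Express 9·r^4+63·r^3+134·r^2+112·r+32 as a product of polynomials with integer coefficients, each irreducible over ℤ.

Among the possible rational roots, r = -2/3 is a root, so (3·r+2) is a factor; dividing leaves 3·r^3+19·r^2+32·r+16.
Next, r = -4/3 is a root, so (3·r+4) divides it; the quotient is r^2+5·r+4.
The remaining quadratic factors as (r+1)(r+4).

(3·r+2)·(3·r+4)·(r+1)·(r+4)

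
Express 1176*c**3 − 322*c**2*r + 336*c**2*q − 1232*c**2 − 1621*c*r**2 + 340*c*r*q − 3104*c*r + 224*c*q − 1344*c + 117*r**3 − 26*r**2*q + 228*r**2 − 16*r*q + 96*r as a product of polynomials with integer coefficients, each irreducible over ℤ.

(12*c + 13*r + 8)*(14*c − r)*(7*c − 9*r + 2*q − 12)

Group: 12*c*(98*c**2 − 133*c*r + 28*c*q − 168*c + 9*r**2 − 2*r*q + 12*r) + (13*r + 8)*(98*c**2 − 133*c*r + 28*c*q − 168*c + 9*r**2 − 2*r*q + 12*r); both groups contain (98*c**2 − 133*c*r + 28*c*q − 168*c + 9*r**2 − 2*r*q + 12*r), so (12*c + 13*r + 8) is a factor with cofactor 98*c**2 − 133*c*r + 28*c*q − 168*c + 9*r**2 − 2*r*q + 12*r.
The cofactor groups again: 98*c**2 − 133*c*r + 28*c*q − 168*c + 9*r**2 − 2*r*q + 12*r = 14*c*(7*c − 9*r + 2*q − 12) − r*(7*c − 9*r + 2*q − 12); both groups contain (7*c − 9*r + 2*q − 12), giving (14*c − r)*(7*c − 9*r + 2*q − 12).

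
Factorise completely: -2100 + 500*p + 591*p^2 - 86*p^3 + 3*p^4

(3*p - 5)*(p + 2)*(p - 14)*(p - 15)

Testing divisors of the constant over divisors of the leading coefficient, p = 5/3 is a root, giving the factor (3*p - 5) and quotient p^3 - 27*p^2 + 152*p + 420.
Continuing, p = -2 is a root, so (p + 2) divides it; the quotient is p^2 - 29*p + 210.
The remaining quadratic factors as (p - 14)(p - 15).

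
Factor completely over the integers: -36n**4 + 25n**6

n**4(5n + 6)(5n - 6)

Factor out n**4 first: what remains is 25n**2 - 36.
Recognize a difference of squares with the parts 5n and 6.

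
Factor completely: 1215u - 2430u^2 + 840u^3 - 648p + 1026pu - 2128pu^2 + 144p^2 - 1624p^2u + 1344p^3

(12p - 4u + 9)(14p + 14u - 9)(8p - 15u)

Group: 12p(112p^2 - 98pu - 72p - 210u^2 + 135u) + (-4u + 9)(112p^2 - 98pu - 72p - 210u^2 + 135u); both groups contain (112p^2 - 98pu - 72p - 210u^2 + 135u), so (12p - 4u + 9) is a factor with cofactor 112p^2 - 98pu - 72p - 210u^2 + 135u.
The cofactor groups again: 112p^2 - 98pu - 72p - 210u^2 + 135u = 8p(14p + 14u - 9) - 15u(14p + 14u - 9); both groups contain (14p + 14u - 9), giving (8p - 15u)(14p + 14u - 9).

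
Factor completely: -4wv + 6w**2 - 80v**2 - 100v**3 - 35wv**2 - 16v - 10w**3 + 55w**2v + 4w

Group: 2w(-5w**2 + 15wv - 2w + 20v**2 + 8v) + (-5v - 2)(-5w**2 + 15wv - 2w + 20v**2 + 8v); both groups contain (-5w**2 + 15wv - 2w + 20v**2 + 8v), so (2w - 5v - 2) is a factor with cofactor -5w**2 + 15wv - 2w + 20v**2 + 8v.
The cofactor groups again: -5w**2 + 15wv - 2w + 20v**2 + 8v = -5w(w - 4v) + (-5v - 2)(w - 4v); both groups contain (w - 4v), giving -(5w + 5v + 2)(w - 4v).

-(w - 4v)(2w - 5v - 2)(5w + 5v + 2)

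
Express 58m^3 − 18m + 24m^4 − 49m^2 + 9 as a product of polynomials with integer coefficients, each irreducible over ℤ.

Among the possible rational roots, m = −3 is a root, so (m + 3) divides it; the quotient is 24m^3 − 14m^2 − 7m + 3.
Next, m = 1/3 is a root, so (3m − 1) is a factor; dividing leaves 8m^2 − 2m − 3.
The remaining quadratic factors as (2m + 1)(4m − 3).

(2m + 1)(3m − 1)(4m − 3)(m + 3)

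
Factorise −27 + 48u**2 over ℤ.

3(4u + 3)(4u − 3)

Every term has a factor of 3. Then 16u**2 − 9 = (4u)² − (3)².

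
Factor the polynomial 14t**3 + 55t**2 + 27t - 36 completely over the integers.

Testing divisors of the constant over divisors of the leading coefficient, t = -3 is a root, so (t + 3) is a factor; dividing leaves 14t**2 + 13t - 12.
The remaining quadratic factors as (2t + 3)(7t - 4).

(2t + 3)(7t - 4)(t + 3)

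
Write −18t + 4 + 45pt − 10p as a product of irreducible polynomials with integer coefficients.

(5p − 2)(9t − 2)

Group as (45pt − 10p) + (−18t + 4) = 5p(9t − 2) − 2(9t − 2).
Both groups share the factor (9t − 2).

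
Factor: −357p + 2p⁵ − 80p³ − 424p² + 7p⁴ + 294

Testing divisors of the constant over divisors of the leading coefficient, p = −2 is a root, so (p + 2) divides it; the quotient is 2p⁴ + 3p³ − 86p² − 252p + 147.
Next, p = 1/2 is a root, so (2p − 1) divides it; the quotient is p³ + 2p² − 42p − 147.
Continuing, p = 7 is a root, so (p − 7) is a factor; dividing leaves p² + 9p + 21.
The quadratic p² + 9p + 21 has discriminant −3 < 0 and is irreducible over ℤ.

(2p − 1)(p + 2)(p − 7)(p² + 9p + 21)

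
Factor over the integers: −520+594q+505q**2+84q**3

(3q+10)(4q+13)(7q−4)

Trying the rational-root candidates, q = −10/3 is a root, so (3q+10) is a factor; dividing leaves 28q**2+75q−52.
The remaining quadratic factors as (4q+13)(7q−4).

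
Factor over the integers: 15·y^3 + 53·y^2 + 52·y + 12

By the rational root theorem, y = -6/5 is a root, giving the factor (5·y + 6) and quotient 3·y^2 + 7·y + 2.
The remaining quadratic factors as (3·y + 1)(y + 2).

(3·y + 1)·(5·y + 6)·(y + 2)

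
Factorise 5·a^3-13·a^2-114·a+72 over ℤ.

Testing divisors of the constant over divisors of the leading coefficient, a = 6 is a root, so (a-6) is a factor; dividing leaves 5·a^2+17·a-12.
The remaining quadratic factors as (5·a-3)(a+4).

(5·a-3)·(a+4)·(a-6)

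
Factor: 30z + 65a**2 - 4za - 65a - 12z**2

-(6z - 13a)(2z + 5a - 5)

Group: -6z(2z + 5a - 5) + 13a(2z + 5a - 5); both groups contain (2z + 5a - 5).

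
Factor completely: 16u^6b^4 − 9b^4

b^4(4u^3 + 3)(4u^3 − 3)

Factor out b^4 first: what remains is 16u^6 − 9.
Recognize a difference of squares with the parts 4u^3 and 3.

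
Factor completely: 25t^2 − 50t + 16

(5t − 2)(5t − 8)

Need a pair with product 25·16 = 400 and sum −50: that's −10 and −40.
Split the middle term: 25t^2 − 10t − 40t + 16 = 5t(5t − 2) − 8(5t − 2).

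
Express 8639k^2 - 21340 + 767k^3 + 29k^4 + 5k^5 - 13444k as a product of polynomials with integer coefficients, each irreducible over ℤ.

Testing divisors of the constant over divisors of the leading coefficient, k = 11/5 is a root, so (5k - 11) divides it; the quotient is k^4 + 8k^3 + 171k^2 + 2104k + 1940.
Next, k = -10 is a root, so (k + 10) divides it; the quotient is k^3 - 2k^2 + 191k + 194.
Continuing, k = -1 is a root, so (k + 1) is a factor; dividing leaves k^2 - 3k + 194.
The quadratic k^2 - 3k + 194 has discriminant -767 < 0 and is irreducible over ℤ.

(5k - 11)(k + 1)(k + 10)(k^2 - 3k + 194)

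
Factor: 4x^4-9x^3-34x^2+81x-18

Among the possible rational roots, x = 3 is a root, so (x-3) is a factor; dividing leaves 4x^3+3x^2-25x+6.
Continuing, x = 2 is a root, so (x-2) divides it; the quotient is 4x^2+11x-3.
The remaining quadratic factors as (4x-1)(x+3).

(4x-1)(x+3)(x-2)(x-3)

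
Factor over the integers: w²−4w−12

Two integers with product −12 and sum −4 are −6 and 2.

(w+2)(w−6)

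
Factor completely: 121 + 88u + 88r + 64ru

(8r + 11)(8u + 11)

Group as (64ru + 88r) + (88u + 121) = 8r(8u + 11) + 11(8u + 11).
Both groups share the factor (8u + 11).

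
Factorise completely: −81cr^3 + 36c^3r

9cr(2c + 3r)(2c − 3r)

Every term has a factor of 9cr. Then 4c^2 − 9r^2 = (2c)² − (3r)².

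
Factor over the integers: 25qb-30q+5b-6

Group as (25qb-30q) + (5b-6) = 5q(5b-6) + (5b-6).
Both groups share the factor (5b-6).

(5b-6)(5q+1)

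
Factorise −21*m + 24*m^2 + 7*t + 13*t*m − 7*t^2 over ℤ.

Group: −7*t*(t − 3*m) + (−8*m + 7)*(t − 3*m); both groups contain (t − 3*m).

−(t − 3*m)*(7*t + 8*m − 7)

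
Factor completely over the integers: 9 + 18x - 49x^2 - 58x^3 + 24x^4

(2x - 1)(3x + 1)(4x + 3)(x - 3)

By the rational root theorem, x = 3 is a root, so (x - 3) divides it; the quotient is 24x^3 + 14x^2 - 7x - 3.
Next, x = -1/3 is a root, so (3x + 1) divides it; the quotient is 8x^2 + 2x - 3.
The remaining quadratic factors as (2x - 1)(4x + 3).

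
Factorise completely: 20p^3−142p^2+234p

2p(2p−9)(5p−13)

Pull out the common factor 2p, then factor the remaining trinomial.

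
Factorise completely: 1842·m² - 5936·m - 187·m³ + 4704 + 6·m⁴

Trying the rational-root candidates, m = 4 is a root, so (m - 4) divides it; the quotient is 6·m³ - 163·m² + 1190·m - 1176.
Continuing, m = 14 is a root, so (m - 14) is a factor; dividing leaves 6·m² - 79·m + 84.
The remaining quadratic factors as (m - 12)(6·m - 7).

(6·m - 7)·(m - 12)·(m - 14)·(m - 4)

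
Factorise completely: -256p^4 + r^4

(r)⁴ − (4p)⁴ = ((r)² − (4p)²)((r)² + (4p)²); the first factor splits again, the second (r^2 + 16p^2) is irreducible.

(r - 4p)(r + 4p)(r^2 + 16p^2)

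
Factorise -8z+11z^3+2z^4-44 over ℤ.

(2z+11)(z^3-4)

Group as (2z^4-8z) + (11z^3-44) = 2z(z^3-4) + 11(z^3-4).
Both groups share the factor (z^3-4).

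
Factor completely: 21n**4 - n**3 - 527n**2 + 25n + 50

Testing divisors of the constant over divisors of the leading coefficient, n = 1/3 is a root, so (3n - 1) divides it; the quotient is 7n**3 + 2n**2 - 175n - 50.
Continuing, n = -5 is a root, giving the factor (n + 5) and quotient 7n**2 - 33n - 10.
The remaining quadratic factors as (7n + 2)(n - 5).

(3n - 1)(7n + 2)(n + 5)(n - 5)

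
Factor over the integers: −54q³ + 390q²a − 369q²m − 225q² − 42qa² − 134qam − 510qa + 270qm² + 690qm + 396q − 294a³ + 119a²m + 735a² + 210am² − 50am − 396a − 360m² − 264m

Group: 9q(−6q² + 48qa − 41qm − 33q − 42a² + 17am + 33a + 30m² + 22m) + (7a − 12)(−6q² + 48qa − 41qm − 33q − 42a² + 17am + 33a + 30m² + 22m); both groups contain (−6q² + 48qa − 41qm − 33q − 42a² + 17am + 33a + 30m² + 22m), so (9q + 7a − 12) is a factor with cofactor −6q² + 48qa − 41qm − 33q − 42a² + 17am + 33a + 30m² + 22m.
The cofactor groups again: −6q² + 48qa − 41qm − 33q − 42a² + 17am + 33a + 30m² + 22m = −3q(2q − 14a + 15m + 11) + (3a + 2m)(2q − 14a + 15m + 11); both groups contain (2q − 14a + 15m + 11), giving −(3q − 3a − 2m)(2q − 14a + 15m + 11).

−(2q − 14a + 15m + 11)(3q − 3a − 2m)(9q + 7a − 12)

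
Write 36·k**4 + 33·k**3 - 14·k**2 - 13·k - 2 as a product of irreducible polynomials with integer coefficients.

(3·k + 1)·(3·k - 2)·(4·k + 1)·(k + 1)

By the rational root theorem, k = -1 is a root, so (k + 1) is a factor; dividing leaves 36·k**3 - 3·k**2 - 11·k - 2.
Next, k = 2/3 is a root, so (3·k - 2) is a factor; dividing leaves 12·k**2 + 7·k + 1.
The remaining quadratic factors as (3·k + 1)(4·k + 1).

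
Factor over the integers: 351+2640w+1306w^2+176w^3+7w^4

Among the possible rational roots, w = -1/7 is a root, giving the factor (7w+1) and quotient w^3+25w^2+183w+351.
Next, w = -13 is a root, giving the factor (w+13) and quotient w^2+12w+27.
The remaining quadratic factors as (w+3)(w+9).

(7w+1)(w+13)(w+3)(w+9)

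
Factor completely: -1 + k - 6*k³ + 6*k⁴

(k - 1)*(6*k³ + 1)

Group as (6*k⁴ + k) + (-6*k³ - 1) = k*(6*k³ + 1) - (6*k³ + 1).
Both groups share the factor (6*k³ + 1).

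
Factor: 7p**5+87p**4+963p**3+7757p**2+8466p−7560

(7p−4)(p+2)(p+9)(p**2+2p+105)

Among the possible rational roots, p = −2 is a root, so (p+2) is a factor; dividing leaves 7p**4+73p**3+817p**2+6123p−3780.
Continuing, p = 4/7 is a root, so (7p−4) is a factor; dividing leaves p**3+11p**2+123p+945.
Then p = −9 is a root, giving the factor (p+9) and quotient p**2+2p+105.
The quadratic p**2+2p+105 has discriminant −416 < 0 and is irreducible over ℤ.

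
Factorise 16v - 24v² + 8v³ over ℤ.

8v(v - 1)(v - 2)

Pull out the common factor 8v, then factor the remaining trinomial.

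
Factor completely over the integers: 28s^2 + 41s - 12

Need a pair with product 28·(-12) = -336 and sum 41: that's 48 and -7.
Split the middle term: 28s^2 + 48s - 7s - 12 = 4s(7s + 12) - (7s + 12).

(4s - 1)(7s + 12)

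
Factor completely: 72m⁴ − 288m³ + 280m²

Pull out the common factor 8m², then factor the remaining trinomial.

8m²(3m − 5)(3m − 7)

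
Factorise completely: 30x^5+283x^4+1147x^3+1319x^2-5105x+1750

(5x-2)(6x-7)(x+5)(x^2+6x+25)

By the rational root theorem, x = 7/6 is a root, so (6x-7) divides it; the quotient is 5x^4+53x^3+253x^2+515x-250.
Continuing, x = 2/5 is a root, so (5x-2) is a factor; dividing leaves x^3+11x^2+55x+125.
Continuing, x = -5 is a root, giving the factor (x+5) and quotient x^2+6x+25.
The quadratic x^2+6x+25 has discriminant -64 < 0 and is irreducible over ℤ.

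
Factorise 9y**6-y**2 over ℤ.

Pull out the common factor y**2, leaving 9y**4-1.
Recognize a difference of squares with the parts 3y**2 and 1.

y**2(3y**2+1)(3y**2-1)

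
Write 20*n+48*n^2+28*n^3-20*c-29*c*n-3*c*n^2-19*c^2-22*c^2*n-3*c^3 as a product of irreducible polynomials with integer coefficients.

Group: 3*c*(-c^2-6*c*n-5*c+7*n^2+5*n) + (4*n+4)*(-c^2-6*c*n-5*c+7*n^2+5*n); both groups contain (-c^2-6*c*n-5*c+7*n^2+5*n), so (3*c+4*n+4) is a factor with cofactor -c^2-6*c*n-5*c+7*n^2+5*n.
The cofactor groups again: -c^2-6*c*n-5*c+7*n^2+5*n = -c*(c-n) + (-7*n-5)*(c-n); both groups contain (c-n), giving -(c+7*n+5)*(c-n).

-(3*c+4*n+4)*(c+7*n+5)*(c-n)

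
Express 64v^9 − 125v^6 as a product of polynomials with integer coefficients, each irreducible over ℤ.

Factor out v^6 first: what remains is 64v^3 − 125.
Recognize a difference of cubes with the parts 4v and 5.

v^6(4v − 5)(16v^2 + 20v + 25)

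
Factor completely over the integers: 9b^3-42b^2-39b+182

Group as (9b^3-39b) + (-42b^2+182) = 3b(3b^2-13) - 14(3b^2-13).
Both groups share the factor (3b^2-13).

(3b-14)(3b^2-13)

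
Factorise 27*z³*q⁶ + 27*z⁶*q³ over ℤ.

Every term has a factor of 27*z³*q³; factoring it out leaves z³ + q³.
Recognize a sum of cubes with the parts z and q.

27*q³*z³*(z + q)*(z² - z*q + q²)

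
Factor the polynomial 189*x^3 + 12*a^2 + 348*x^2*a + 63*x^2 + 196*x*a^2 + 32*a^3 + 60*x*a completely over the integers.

Group: 3*x*(63*x^2 + 74*x*a + 21*x + 16*a^2 + 6*a) + 2*a*(63*x^2 + 74*x*a + 21*x + 16*a^2 + 6*a); both groups contain (63*x^2 + 74*x*a + 21*x + 16*a^2 + 6*a), so (3*x + 2*a) is a factor with cofactor 63*x^2 + 74*x*a + 21*x + 16*a^2 + 6*a.
The cofactor groups again: 63*x^2 + 74*x*a + 21*x + 16*a^2 + 6*a = 7*x*(9*x + 8*a + 3) + 2*a*(9*x + 8*a + 3); both groups contain (9*x + 8*a + 3), giving (7*x + 2*a)*(9*x + 8*a + 3).

(3*x + 2*a)*(7*x + 2*a)*(9*x + 8*a + 3)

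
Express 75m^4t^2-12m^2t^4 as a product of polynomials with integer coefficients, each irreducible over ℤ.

Factor out 3m^2t^2, leaving 25m^2-4t^2, which is a difference of two squares.

3m^2t^2(5m+2t)(5m-2t)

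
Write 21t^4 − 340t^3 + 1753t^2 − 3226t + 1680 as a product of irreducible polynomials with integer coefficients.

(3t − 7)(7t − 6)(t − 5)(t − 8)

Testing divisors of the constant over divisors of the leading coefficient, t = 6/7 is a root, giving the factor (7t − 6) and quotient 3t^3 − 46t^2 + 211t − 280.
Continuing, t = 8 is a root, giving the factor (t − 8) and quotient 3t^2 − 22t + 35.
The remaining quadratic factors as (t − 5)(3t − 7).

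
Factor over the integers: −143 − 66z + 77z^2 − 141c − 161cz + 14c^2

Group: c(14c − 7z + 13) + (−11z − 11)(14c − 7z + 13); both groups contain (14c − 7z + 13).

(14c − 7z + 13)(c − 11z − 11)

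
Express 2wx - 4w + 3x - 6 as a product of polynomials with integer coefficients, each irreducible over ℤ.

(2w + 3)(x - 2)

Group as (2wx - 4w) + (3x - 6) = 2w(x - 2) + 3(x - 2).
Both groups share the factor (x - 2).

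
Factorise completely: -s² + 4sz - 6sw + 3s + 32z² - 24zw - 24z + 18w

-(s + 4z - 3)(s - 8z + 6w)

Group: -s(s + 4z - 3) + (8z - 6w)(s + 4z - 3); both groups contain (s + 4z - 3).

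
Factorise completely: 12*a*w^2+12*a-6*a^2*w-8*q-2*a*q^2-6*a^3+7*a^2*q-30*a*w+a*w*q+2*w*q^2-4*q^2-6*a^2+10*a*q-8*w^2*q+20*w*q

-(2*a+4*w-q-2)*(3*a-2*q)*(a-w+2)

Group: 2*a*(-3*a^2+3*a*w+2*a*q-6*a-2*w*q+4*q) + (4*w-q-2)*(-3*a^2+3*a*w+2*a*q-6*a-2*w*q+4*q); both groups contain (-3*a^2+3*a*w+2*a*q-6*a-2*w*q+4*q), so (2*a+4*w-q-2) is a factor with cofactor -3*a^2+3*a*w+2*a*q-6*a-2*w*q+4*q.
The cofactor groups again: -3*a^2+3*a*w+2*a*q-6*a-2*w*q+4*q = -a*(3*a-2*q) + (w-2)*(3*a-2*q); both groups contain (3*a-2*q), giving -(a-w+2)*(3*a-2*q).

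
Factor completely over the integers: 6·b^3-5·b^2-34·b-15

(2·b+1)·(3·b+5)·(b-3)

Trying the rational-root candidates, b = -5/3 is a root, so (3·b+5) divides it; the quotient is 2·b^2-5·b-3.
The remaining quadratic factors as (b-3)(2·b+1).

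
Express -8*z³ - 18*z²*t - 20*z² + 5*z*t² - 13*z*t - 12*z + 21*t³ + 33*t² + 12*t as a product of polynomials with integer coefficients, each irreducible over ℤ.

-(z - t)*(2*z + 3*t + 3)*(4*z + 7*t + 4)

Group: 4*z*(-2*z² - z*t - 3*z + 3*t² + 3*t) + (7*t + 4)*(-2*z² - z*t - 3*z + 3*t² + 3*t); both groups contain (-2*z² - z*t - 3*z + 3*t² + 3*t), so (4*z + 7*t + 4) is a factor with cofactor -2*z² - z*t - 3*z + 3*t² + 3*t.
The cofactor groups again: -2*z² - z*t - 3*z + 3*t² + 3*t = -z*(2*z + 3*t + 3) + t*(2*z + 3*t + 3); both groups contain (2*z + 3*t + 3), giving -(z - t)*(2*z + 3*t + 3).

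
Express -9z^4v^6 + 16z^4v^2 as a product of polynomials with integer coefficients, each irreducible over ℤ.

-v^2z^4(3v^2 + 4)(3v^2 - 4)

Every term has a factor of z^4v^2; factoring it out leaves -9v^4 + 16.
Recognize a difference of squares with the parts 4 and 3v^2.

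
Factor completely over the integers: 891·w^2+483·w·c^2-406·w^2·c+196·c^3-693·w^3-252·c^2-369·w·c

-(9·w-7·c)·(11·w+4·c)·(7·w+7·c-9)

Group: 9·w·(-77·w^2-105·w·c+99·w-28·c^2+36·c) - 7·c·(-77·w^2-105·w·c+99·w-28·c^2+36·c); both groups contain (-77·w^2-105·w·c+99·w-28·c^2+36·c), so (9·w-7·c) is a factor with cofactor -77·w^2-105·w·c+99·w-28·c^2+36·c.
The cofactor groups again: -77·w^2-105·w·c+99·w-28·c^2+36·c = -11·w·(7·w+7·c-9) - 4·c·(7·w+7·c-9); both groups contain (7·w+7·c-9), giving -(11·w+4·c)·(7·w+7·c-9).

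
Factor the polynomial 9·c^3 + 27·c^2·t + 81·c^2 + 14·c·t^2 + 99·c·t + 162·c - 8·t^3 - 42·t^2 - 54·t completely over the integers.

(3·c + 4·t + 9)·(3·c - t)·(c + 2·t + 6)

Group: c·(9·c^2 + 9·c·t + 27·c - 4·t^2 - 9·t) + (2·t + 6)·(9·c^2 + 9·c·t + 27·c - 4·t^2 - 9·t); both groups contain (9·c^2 + 9·c·t + 27·c - 4·t^2 - 9·t), so (c + 2·t + 6) is a factor with cofactor 9·c^2 + 9·c·t + 27·c - 4·t^2 - 9·t.
The cofactor groups again: 9·c^2 + 9·c·t + 27·c - 4·t^2 - 9·t = 3·c·(3·c + 4·t + 9) - t·(3·c + 4·t + 9); both groups contain (3·c + 4·t + 9), giving (3·c - t)·(3·c + 4·t + 9).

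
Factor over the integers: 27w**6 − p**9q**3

−(p**3q − 3w**2)(p**6q**2 + 3p**3w**2q + 9w**4)

Recognize a difference of cubes with the parts 3w**2 and p**3q.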